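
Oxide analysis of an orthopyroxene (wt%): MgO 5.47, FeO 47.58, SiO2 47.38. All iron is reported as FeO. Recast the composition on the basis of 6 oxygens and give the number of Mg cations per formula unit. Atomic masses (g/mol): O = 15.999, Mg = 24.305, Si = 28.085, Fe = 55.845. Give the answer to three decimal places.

0.343 Mg apfu

5.47 wt% MgO ÷ 40.304 g/mol = 0.13572 mol, giving 0.13572 Mg and 0.13572 O.
47.58 wt% FeO ÷ 71.844 g/mol = 0.66227 mol, giving 0.66227 Fe and 0.66227 O.
47.38 wt% SiO2 ÷ 60.083 g/mol = 0.78858 mol, giving 0.78858 Si and 1.57716 O.
Oxygen sums to 2.37515; scaling by 6/2.37515 = 2.52616 puts the formula on 6 O.
Mg: 0.13572 × 2.52616 = 0.343 atoms per formula unit.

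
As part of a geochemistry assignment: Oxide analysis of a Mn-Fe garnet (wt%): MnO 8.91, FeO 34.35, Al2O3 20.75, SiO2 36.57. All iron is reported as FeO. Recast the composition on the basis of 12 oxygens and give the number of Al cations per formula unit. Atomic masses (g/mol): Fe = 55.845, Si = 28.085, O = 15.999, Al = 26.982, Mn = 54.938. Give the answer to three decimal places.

MnO: 8.91/70.937 = 0.12560 mol → 0.12560 mol Mn, 0.12560 mol O.
FeO: 34.35/71.844 = 0.47812 mol → 0.47812 mol Fe, 0.47812 mol O.
Al2O3: 20.75/101.961 = 0.20351 mol → 0.40702 mol Al, 0.61053 mol O.
SiO2: 36.57/60.083 = 0.60866 mol → 0.60866 mol Si, 1.21732 mol O.
Total oxygen = 2.43157 mol. Normalization factor = 12/2.43157 = 4.93508.
Al per 12 O = 0.40702 × 4.93508 = 2.009.

2.009 Al apfu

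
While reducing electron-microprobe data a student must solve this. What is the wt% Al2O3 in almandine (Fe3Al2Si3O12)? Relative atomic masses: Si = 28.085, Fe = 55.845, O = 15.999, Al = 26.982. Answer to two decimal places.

M(Fe3Al2Si3O12) = 497.742 g/mol; M(Al2O3) = 101.961 g/mol.
Moles Al2O3 per formula unit = 2 Al ÷ 2 = 1.0000.
Al2O3 fraction = (1.0000 × 101.961) / 497.742 = 101.961/497.742 = 0.2048.

20.48 wt%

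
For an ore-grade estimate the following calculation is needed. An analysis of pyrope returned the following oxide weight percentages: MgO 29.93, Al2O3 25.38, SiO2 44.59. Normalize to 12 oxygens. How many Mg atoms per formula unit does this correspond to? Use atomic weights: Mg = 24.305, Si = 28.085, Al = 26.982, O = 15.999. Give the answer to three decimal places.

MgO: 29.93/40.304 = 0.74261 mol → 0.74261 mol Mg, 0.74261 mol O.
Al2O3: 25.38/101.961 = 0.24892 mol → 0.49784 mol Al, 0.74676 mol O.
SiO2: 44.59/60.083 = 0.74214 mol → 0.74214 mol Si, 1.48428 mol O.
Total oxygen = 2.97365 mol. Normalization factor = 12/2.97365 = 4.03544.
Mg per 12 O = 0.74261 × 4.03544 = 2.997.

2.997 Mg apfu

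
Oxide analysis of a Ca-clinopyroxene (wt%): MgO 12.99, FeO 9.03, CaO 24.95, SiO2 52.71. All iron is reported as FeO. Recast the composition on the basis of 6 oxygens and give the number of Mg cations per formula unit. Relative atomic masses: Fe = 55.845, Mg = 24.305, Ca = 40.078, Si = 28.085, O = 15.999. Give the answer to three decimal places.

MgO (M=40.304): mol = 0.32230; Mg = 0.32230, O = 0.32230.
FeO (M=71.844): mol = 0.12569; Fe = 0.12569, O = 0.12569.
CaO (M=56.077): mol = 0.44492; Ca = 0.44492, O = 0.44492.
SiO2 (M=60.083): mol = 0.87729; Si = 0.87729, O = 1.75458.
ΣO = 2.64749; factor = 6/ΣO = 2.26630.
Mg apfu = 0.32230 × 2.26630 = 0.730.

0.730 Mg apfu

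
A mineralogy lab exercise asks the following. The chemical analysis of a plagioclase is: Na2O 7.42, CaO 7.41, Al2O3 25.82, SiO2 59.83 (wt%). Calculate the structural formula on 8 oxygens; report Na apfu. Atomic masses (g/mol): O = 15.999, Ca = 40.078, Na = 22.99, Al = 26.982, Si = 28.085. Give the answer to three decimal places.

0.638 Na apfu

Na2O (M=61.979): mol = 0.11972; Na = 0.23944, O = 0.11972.
CaO (M=56.077): mol = 0.13214; Ca = 0.13214, O = 0.13214.
Al2O3 (M=101.961): mol = 0.25323; Al = 0.50646, O = 0.75969.
SiO2 (M=60.083): mol = 0.99579; Si = 0.99579, O = 1.99158.
ΣO = 3.00313; factor = 8/ΣO = 2.66389.
Na apfu = 0.23944 × 2.66389 = 0.638.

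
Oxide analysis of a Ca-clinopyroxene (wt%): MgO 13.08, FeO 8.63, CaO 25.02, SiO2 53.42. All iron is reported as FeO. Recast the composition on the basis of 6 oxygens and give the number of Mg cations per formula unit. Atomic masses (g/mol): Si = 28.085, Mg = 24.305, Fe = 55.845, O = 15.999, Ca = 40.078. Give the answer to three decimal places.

0.730 Mg apfu

MgO (M=40.304): mol = 0.32453; Mg = 0.32453, O = 0.32453.
FeO (M=71.844): mol = 0.12012; Fe = 0.12012, O = 0.12012.
CaO (M=56.077): mol = 0.44617; Ca = 0.44617, O = 0.44617.
SiO2 (M=60.083): mol = 0.88910; Si = 0.88910, O = 1.77820.
ΣO = 2.66902; factor = 6/ΣO = 2.24802.
Mg apfu = 0.32453 × 2.24802 = 0.730.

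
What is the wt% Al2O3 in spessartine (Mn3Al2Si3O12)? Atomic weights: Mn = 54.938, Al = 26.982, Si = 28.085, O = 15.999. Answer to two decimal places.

20.60 wt%

Formula mass = 495.021 g/mol.
2 Al → 1.0000 mol Al2O3 per formula unit; M(Al2O3) = 101.961, so Al2O3 mass = 101.961 g.
101.961/495.021 × 100 = 20.60 wt%.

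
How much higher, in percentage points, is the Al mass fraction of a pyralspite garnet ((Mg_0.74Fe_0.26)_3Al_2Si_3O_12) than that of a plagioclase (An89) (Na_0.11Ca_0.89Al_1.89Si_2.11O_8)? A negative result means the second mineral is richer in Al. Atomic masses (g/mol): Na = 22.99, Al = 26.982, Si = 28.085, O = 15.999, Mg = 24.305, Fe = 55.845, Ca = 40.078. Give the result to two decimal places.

-5.83 percentage points

First mineral: 53.964 g Al in 427.723 g formula = 12.62 wt% Al.
Second mineral: 50.996 g Al in 276.446 g formula = 18.45 wt% Al.
12.62% − 18.45% gives a difference of -5.83 percentage points.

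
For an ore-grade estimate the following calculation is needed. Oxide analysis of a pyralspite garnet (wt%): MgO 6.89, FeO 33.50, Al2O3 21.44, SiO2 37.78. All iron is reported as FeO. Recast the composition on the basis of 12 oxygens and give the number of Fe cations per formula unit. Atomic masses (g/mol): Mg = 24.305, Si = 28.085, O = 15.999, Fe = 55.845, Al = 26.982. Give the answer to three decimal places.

2.215 Fe apfu

MgO (M=40.304): mol = 0.17095; Mg = 0.17095, O = 0.17095.
FeO (M=71.844): mol = 0.46629; Fe = 0.46629, O = 0.46629.
Al2O3 (M=101.961): mol = 0.21028; Al = 0.42056, O = 0.63084.
SiO2 (M=60.083): mol = 0.62880; Si = 0.62880, O = 1.25760.
ΣO = 2.52568; factor = 12/ΣO = 4.75120.
Fe apfu = 0.46629 × 4.75120 = 2.215.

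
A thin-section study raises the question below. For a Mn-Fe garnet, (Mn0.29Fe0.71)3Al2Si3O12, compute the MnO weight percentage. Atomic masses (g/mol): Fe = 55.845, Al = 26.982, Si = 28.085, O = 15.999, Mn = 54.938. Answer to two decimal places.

Formula mass = 496.953 g/mol.
0.87 Mn → 0.8700 mol MnO per formula unit; M(MnO) = 70.937, so MnO mass = 61.715 g.
61.715/496.953 × 100 = 12.42 wt%.

12.42 wt%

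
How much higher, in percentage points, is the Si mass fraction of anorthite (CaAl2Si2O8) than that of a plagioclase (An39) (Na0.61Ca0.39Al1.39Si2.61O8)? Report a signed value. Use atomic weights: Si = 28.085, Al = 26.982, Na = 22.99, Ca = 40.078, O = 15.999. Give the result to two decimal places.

-7.12 percentage points

First mineral: 56.170 g Si in 278.204 g formula = 20.19 wt% Si.
Second mineral: 73.302 g Si in 268.453 g formula = 27.31 wt% Si.
20.19% − 27.31% gives a difference of -7.12 percentage points.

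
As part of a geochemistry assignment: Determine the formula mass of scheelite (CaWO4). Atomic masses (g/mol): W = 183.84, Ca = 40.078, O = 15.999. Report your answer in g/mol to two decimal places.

287.91 g/mol

Ca: 1 × 40.078 = 40.0780
W: 1 × 183.84 = 183.8400
O: 4 × 15.999 = 63.9960
Summing the contributions gives the formula mass.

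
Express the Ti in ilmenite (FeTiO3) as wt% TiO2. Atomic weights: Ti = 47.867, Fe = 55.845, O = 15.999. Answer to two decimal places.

Formula mass = 151.709 g/mol.
1 Ti → 1.0000 mol TiO2 per formula unit; M(TiO2) = 79.865, so TiO2 mass = 79.865 g.
79.865/151.709 × 100 = 52.64 wt%.

52.64 wt%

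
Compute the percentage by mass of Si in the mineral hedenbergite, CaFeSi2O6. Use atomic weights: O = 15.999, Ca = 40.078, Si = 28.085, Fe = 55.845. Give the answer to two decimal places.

Formula mass = 1×40.078 + 1×55.845 + 2×28.085 + 6×15.999 = 248.087 g/mol, of which 56.170 g is Si.
So Si makes up 56.170/248.087 = 0.2264 of the mass, i.e. 22.64%.

22.64 mass %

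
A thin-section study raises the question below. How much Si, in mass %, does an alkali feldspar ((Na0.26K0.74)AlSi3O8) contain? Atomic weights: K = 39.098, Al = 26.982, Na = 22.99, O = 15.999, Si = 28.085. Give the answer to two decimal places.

30.73 mass %

Molar mass of (Na0.26K0.74)AlSi3O8: 0.26×22.99 + 0.74×39.098 + 1×26.982 + 3×28.085 + 8×15.999 = 274.139 g/mol.
Mass of Si per formula unit: 3 × 28.085 = 84.255 g.
Weight fraction Si = 84.255 / 274.139 = 0.3073.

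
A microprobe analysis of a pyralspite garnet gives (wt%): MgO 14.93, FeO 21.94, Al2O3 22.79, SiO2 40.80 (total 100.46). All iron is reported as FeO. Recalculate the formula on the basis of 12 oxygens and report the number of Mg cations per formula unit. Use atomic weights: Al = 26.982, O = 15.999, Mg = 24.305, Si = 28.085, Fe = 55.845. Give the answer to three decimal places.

MgO (M=40.304): mol = 0.37043; Mg = 0.37043, O = 0.37043.
FeO (M=71.844): mol = 0.30538; Fe = 0.30538, O = 0.30538.
Al2O3 (M=101.961): mol = 0.22352; Al = 0.44704, O = 0.67056.
SiO2 (M=60.083): mol = 0.67906; Si = 0.67906, O = 1.35812.
ΣO = 2.70449; factor = 12/ΣO = 4.43707.
Mg apfu = 0.37043 × 4.43707 = 1.644.

1.644 Mg apfu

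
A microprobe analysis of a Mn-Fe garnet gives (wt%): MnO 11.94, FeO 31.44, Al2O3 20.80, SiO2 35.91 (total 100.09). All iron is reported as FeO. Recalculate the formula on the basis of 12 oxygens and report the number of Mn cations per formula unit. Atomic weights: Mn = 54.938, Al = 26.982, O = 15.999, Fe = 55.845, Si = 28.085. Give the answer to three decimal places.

11.94 wt% MnO ÷ 70.937 g/mol = 0.16832 mol, giving 0.16832 Mn and 0.16832 O.
31.44 wt% FeO ÷ 71.844 g/mol = 0.43761 mol, giving 0.43761 Fe and 0.43761 O.
20.80 wt% Al2O3 ÷ 101.961 g/mol = 0.20400 mol, giving 0.40800 Al and 0.61200 O.
35.91 wt% SiO2 ÷ 60.083 g/mol = 0.59767 mol, giving 0.59767 Si and 1.19534 O.
Oxygen sums to 2.41327; scaling by 12/2.41327 = 4.97251 puts the formula on 12 O.
Mn: 0.16832 × 4.97251 = 0.837 atoms per formula unit.

0.837 Mn apfu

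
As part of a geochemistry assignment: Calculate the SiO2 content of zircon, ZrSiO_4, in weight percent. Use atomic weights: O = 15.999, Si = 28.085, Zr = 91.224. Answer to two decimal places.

M(ZrSiO_4) = 183.305 g/mol; M(SiO2) = 60.083 g/mol.
Moles SiO2 per formula unit = 1 Si ÷ 1 = 1.0000.
SiO2 fraction = (1.0000 × 60.083) / 183.305 = 60.083/183.305 = 0.3278.

32.78 wt%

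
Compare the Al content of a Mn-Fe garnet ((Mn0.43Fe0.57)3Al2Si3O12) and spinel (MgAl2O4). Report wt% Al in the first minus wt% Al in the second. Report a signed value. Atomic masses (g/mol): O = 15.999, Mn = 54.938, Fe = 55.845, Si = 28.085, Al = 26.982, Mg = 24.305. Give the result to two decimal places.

-27.06 percentage points

First mineral: 53.964 g Al in 496.572 g formula = 10.87 wt% Al.
Second mineral: 53.964 g Al in 142.265 g formula = 37.93 wt% Al.
10.87% − 37.93% gives a difference of -27.06 percentage points.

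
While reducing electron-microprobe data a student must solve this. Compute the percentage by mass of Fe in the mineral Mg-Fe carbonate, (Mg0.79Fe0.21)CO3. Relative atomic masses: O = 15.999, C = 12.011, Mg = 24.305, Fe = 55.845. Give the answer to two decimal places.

12.90 mass %

Molar mass of (Mg0.79Fe0.21)CO3: 0.79×24.305 + 0.21×55.845 + 1×12.011 + 3×15.999 = 90.936 g/mol.
Mass of Fe per formula unit: 0.21 × 55.845 = 11.727 g.
Weight fraction Fe = 11.727 / 90.936 = 0.1290.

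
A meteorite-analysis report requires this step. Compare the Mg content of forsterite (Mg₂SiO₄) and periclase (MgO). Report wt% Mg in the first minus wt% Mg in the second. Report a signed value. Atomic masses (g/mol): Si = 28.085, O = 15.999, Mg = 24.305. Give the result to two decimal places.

-25.75 percentage points

First mineral: 48.610 g Mg in 140.691 g formula = 34.55 wt% Mg.
Second mineral: 24.305 g Mg in 40.304 g formula = 60.30 wt% Mg.
34.55% − 60.30% gives a difference of -25.75 percentage points.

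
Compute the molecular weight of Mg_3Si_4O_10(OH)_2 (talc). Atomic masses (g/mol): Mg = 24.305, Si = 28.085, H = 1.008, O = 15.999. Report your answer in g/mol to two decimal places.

379.26 g/mol

Mg: 3 × 24.305 = 72.9150
Si: 4 × 28.085 = 112.3400
O: 12 × 15.999 = 191.9880
H: 2 × 1.008 = 2.0160
Summing the contributions gives the formula mass.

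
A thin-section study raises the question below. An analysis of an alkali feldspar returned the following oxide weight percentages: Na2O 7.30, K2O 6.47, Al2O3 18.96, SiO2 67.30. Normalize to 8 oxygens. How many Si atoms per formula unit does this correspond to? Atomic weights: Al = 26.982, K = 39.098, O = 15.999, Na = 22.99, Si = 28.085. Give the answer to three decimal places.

7.30 wt% Na2O ÷ 61.979 g/mol = 0.11778 mol, giving 0.23556 Na and 0.11778 O.
6.47 wt% K2O ÷ 94.195 g/mol = 0.06869 mol, giving 0.13738 K and 0.06869 O.
18.96 wt% Al2O3 ÷ 101.961 g/mol = 0.18595 mol, giving 0.37190 Al and 0.55785 O.
67.30 wt% SiO2 ÷ 60.083 g/mol = 1.12012 mol, giving 1.12012 Si and 2.24024 O.
Oxygen sums to 2.98456; scaling by 8/2.98456 = 2.68046 puts the formula on 8 O.
Si: 1.12012 × 2.68046 = 3.002 atoms per formula unit.

3.002 Si apfu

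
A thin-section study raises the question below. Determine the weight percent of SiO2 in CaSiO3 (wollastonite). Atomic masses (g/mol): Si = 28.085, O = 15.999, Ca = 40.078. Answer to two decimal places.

51.72 wt%

Formula mass = 116.160 g/mol.
1 Si → 1.0000 mol SiO2 per formula unit; M(SiO2) = 60.083, so SiO2 mass = 60.083 g.
60.083/116.160 × 100 = 51.72 wt%.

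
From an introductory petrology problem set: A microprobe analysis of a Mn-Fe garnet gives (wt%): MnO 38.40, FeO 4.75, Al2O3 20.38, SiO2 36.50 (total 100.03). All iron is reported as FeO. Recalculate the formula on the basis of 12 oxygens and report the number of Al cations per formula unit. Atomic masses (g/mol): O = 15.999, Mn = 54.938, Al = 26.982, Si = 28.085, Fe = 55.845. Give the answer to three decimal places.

MnO: 38.40/70.937 = 0.54133 mol → 0.54133 mol Mn, 0.54133 mol O.
FeO: 4.75/71.844 = 0.06612 mol → 0.06612 mol Fe, 0.06612 mol O.
Al2O3: 20.38/101.961 = 0.19988 mol → 0.39976 mol Al, 0.59964 mol O.
SiO2: 36.50/60.083 = 0.60749 mol → 0.60749 mol Si, 1.21498 mol O.
Total oxygen = 2.42207 mol. Normalization factor = 12/2.42207 = 4.95444.
Al per 12 O = 0.39976 × 4.95444 = 1.981.

1.981 Al apfu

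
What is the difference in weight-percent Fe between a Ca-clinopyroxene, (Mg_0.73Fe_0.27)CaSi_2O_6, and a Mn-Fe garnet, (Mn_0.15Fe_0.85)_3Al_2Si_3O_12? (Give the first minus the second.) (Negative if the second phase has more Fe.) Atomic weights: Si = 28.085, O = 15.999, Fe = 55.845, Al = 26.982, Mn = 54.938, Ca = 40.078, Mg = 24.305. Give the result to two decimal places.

-21.93 percentage points

First mineral: 15.078 g Fe in 225.063 g formula = 6.70 wt% Fe.
Second mineral: 142.405 g Fe in 497.334 g formula = 28.63 wt% Fe.
6.70% − 28.63% gives a difference of -21.93 percentage points.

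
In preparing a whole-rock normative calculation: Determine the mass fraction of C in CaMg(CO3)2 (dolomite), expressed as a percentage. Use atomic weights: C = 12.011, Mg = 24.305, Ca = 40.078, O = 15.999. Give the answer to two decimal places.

13.03 mass %

M(CaMg(CO3)2) = 184.399 g/mol.
C contributes 2 × 12.011 = 24.022 g per mole.
24.022/184.399 = 0.1303 → 13.03%.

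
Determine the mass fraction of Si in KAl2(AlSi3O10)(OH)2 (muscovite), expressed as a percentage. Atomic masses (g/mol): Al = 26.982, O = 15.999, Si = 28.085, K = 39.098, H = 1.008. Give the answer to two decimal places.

Formula mass = 1·39.098 + 3·26.982 + 3·28.085 + 12·15.999 + 2·1.008 = 398.303 g/mol, of which 84.255 g is Si.
So Si makes up 84.255/398.303 = 0.2115 of the mass, i.e. 21.15%.

21.15 wt%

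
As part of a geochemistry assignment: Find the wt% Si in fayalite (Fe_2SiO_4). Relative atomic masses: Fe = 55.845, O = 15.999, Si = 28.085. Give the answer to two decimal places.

13.78 weight percent

Molar mass of Fe_2SiO_4: 2·55.845 + 1·28.085 + 4·15.999 = 203.771 g/mol.
Mass of Si per formula unit: 1 × 28.085 = 28.085 g.
Weight fraction Si = 28.085 / 203.771 = 0.1378.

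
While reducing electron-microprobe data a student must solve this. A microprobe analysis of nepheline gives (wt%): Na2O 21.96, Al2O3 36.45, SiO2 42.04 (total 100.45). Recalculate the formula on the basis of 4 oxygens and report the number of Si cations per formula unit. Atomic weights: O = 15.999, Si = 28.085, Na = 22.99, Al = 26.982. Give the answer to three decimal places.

0.990 Si apfu

Na2O: 21.96/61.979 = 0.35431 mol → 0.70862 mol Na, 0.35431 mol O.
Al2O3: 36.45/101.961 = 0.35749 mol → 0.71498 mol Al, 1.07247 mol O.
SiO2: 42.04/60.083 = 0.69970 mol → 0.69970 mol Si, 1.39940 mol O.
Total oxygen = 2.82618 mol. Normalization factor = 4/2.82618 = 1.41534.
Si per 4 O = 0.69970 × 1.41534 = 0.990.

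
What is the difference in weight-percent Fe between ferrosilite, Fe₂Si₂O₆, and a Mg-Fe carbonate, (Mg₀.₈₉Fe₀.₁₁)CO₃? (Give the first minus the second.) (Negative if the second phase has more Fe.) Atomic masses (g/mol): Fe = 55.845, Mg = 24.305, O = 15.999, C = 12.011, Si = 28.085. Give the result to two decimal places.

M(Fe₂Si₂O₆) = 263.854 g/mol, so wt% Fe = 111.690/263.854 × 100 = 42.33%.
M((Mg₀.₈₉Fe₀.₁₁)CO₃) = 87.782 g/mol, so wt% Fe = 6.143/87.782 × 100 = 7.00%.
42.33 − 7.00 = 35.33 pp.

35.33 percentage points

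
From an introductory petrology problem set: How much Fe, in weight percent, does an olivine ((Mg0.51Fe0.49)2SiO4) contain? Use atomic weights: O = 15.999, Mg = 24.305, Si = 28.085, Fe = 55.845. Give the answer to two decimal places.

M((Mg0.51Fe0.49)2SiO4) = 171.600 g/mol.
Fe contributes 0.98 × 55.845 = 54.728 g per mole.
54.728/171.600 = 0.3189 → 31.89%.

31.89 weight percent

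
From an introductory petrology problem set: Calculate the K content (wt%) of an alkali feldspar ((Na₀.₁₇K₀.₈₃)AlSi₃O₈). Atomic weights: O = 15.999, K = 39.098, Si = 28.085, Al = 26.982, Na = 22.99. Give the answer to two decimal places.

11.78 wt%

Formula mass = 0.17*22.99 + 0.83*39.098 + 1*26.982 + 3*28.085 + 8*15.999 = 275.589 g/mol, of which 32.451 g is K.
So K makes up 32.451/275.589 = 0.1178 of the mass, i.e. 11.78%.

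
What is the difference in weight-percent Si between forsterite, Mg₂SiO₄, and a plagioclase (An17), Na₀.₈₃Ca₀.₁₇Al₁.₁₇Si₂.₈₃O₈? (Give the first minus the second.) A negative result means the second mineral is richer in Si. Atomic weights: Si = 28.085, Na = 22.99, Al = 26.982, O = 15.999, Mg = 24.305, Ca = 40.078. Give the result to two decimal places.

-10.04 percentage points

M(Mg₂SiO₄) = 140.691 g/mol, so wt% Si = 28.085/140.691 × 100 = 19.96%.
M(Na₀.₈₃Ca₀.₁₇Al₁.₁₇Si₂.₈₃O₈) = 264.936 g/mol, so wt% Si = 79.481/264.936 × 100 = 30.00%.
19.96 − 30.00 = -10.04 pp.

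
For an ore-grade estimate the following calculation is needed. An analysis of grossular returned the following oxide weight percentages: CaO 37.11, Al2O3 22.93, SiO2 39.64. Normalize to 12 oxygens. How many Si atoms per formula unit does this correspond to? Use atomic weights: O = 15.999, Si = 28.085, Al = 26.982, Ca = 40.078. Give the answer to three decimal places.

37.11 wt% CaO ÷ 56.077 g/mol = 0.66177 mol, giving 0.66177 Ca and 0.66177 O.
22.93 wt% Al2O3 ÷ 101.961 g/mol = 0.22489 mol, giving 0.44978 Al and 0.67467 O.
39.64 wt% SiO2 ÷ 60.083 g/mol = 0.65975 mol, giving 0.65975 Si and 1.31950 O.
Oxygen sums to 2.65594; scaling by 12/2.65594 = 4.51817 puts the formula on 12 O.
Si: 0.65975 × 4.51817 = 2.981 atoms per formula unit.

2.981 Si apfu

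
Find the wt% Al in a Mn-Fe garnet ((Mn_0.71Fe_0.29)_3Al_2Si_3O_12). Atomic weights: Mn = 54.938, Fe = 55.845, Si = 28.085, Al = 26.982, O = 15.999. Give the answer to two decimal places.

M((Mn_0.71Fe_0.29)_3Al_2Si_3O_12) = 495.810 g/mol.
Al contributes 2 × 26.982 = 53.964 g per mole.
53.964/495.810 = 0.1088 → 10.88%.

10.88 mass %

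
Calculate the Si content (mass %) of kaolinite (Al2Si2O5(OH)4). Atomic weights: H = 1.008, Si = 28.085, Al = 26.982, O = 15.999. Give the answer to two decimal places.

Formula mass = 2×26.982 + 2×28.085 + 9×15.999 + 4×1.008 = 258.157 g/mol, of which 56.170 g is Si.
So Si makes up 56.170/258.157 = 0.2176 of the mass, i.e. 21.76%.

21.76 mass %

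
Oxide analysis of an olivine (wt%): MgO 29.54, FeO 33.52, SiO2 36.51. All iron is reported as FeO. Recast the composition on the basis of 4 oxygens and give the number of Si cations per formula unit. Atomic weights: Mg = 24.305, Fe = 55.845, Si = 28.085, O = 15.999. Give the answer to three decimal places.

MgO (M=40.304): mol = 0.73293; Mg = 0.73293, O = 0.73293.
FeO (M=71.844): mol = 0.46657; Fe = 0.46657, O = 0.46657.
SiO2 (M=60.083): mol = 0.60766; Si = 0.60766, O = 1.21532.
ΣO = 2.41482; factor = 4/ΣO = 1.65644.
Si apfu = 0.60766 × 1.65644 = 1.007.

1.007 Si apfu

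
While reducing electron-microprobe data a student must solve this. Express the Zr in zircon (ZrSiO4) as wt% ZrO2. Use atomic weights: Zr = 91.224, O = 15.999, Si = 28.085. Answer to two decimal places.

Formula mass = 183.305 g/mol.
1 Zr → 1.0000 mol ZrO2 per formula unit; M(ZrO2) = 123.222, so ZrO2 mass = 123.222 g.
123.222/183.305 × 100 = 67.22 wt%.

67.22 wt%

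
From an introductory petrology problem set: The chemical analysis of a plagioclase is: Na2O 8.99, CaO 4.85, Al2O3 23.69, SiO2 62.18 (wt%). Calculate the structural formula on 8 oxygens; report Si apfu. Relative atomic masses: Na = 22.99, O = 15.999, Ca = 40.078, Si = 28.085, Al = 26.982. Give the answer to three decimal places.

2.761 Si apfu

Na2O (M=61.979): mol = 0.14505; Na = 0.29010, O = 0.14505.
CaO (M=56.077): mol = 0.08649; Ca = 0.08649, O = 0.08649.
Al2O3 (M=101.961): mol = 0.23234; Al = 0.46468, O = 0.69702.
SiO2 (M=60.083): mol = 1.03490; Si = 1.03490, O = 2.06980.
ΣO = 2.99836; factor = 8/ΣO = 2.66813.
Si apfu = 1.03490 × 2.66813 = 2.761.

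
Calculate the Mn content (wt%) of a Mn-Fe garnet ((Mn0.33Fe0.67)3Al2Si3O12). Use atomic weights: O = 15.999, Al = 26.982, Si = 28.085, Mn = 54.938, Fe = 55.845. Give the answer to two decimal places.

10.95 wt%

Molar mass of (Mn0.33Fe0.67)3Al2Si3O12: 0.99×54.938 + 2.01×55.845 + 2×26.982 + 3×28.085 + 12×15.999 = 496.844 g/mol.
Mass of Mn per formula unit: 0.99 × 54.938 = 54.389 g.
Weight fraction Mn = 54.389 / 496.844 = 0.1095.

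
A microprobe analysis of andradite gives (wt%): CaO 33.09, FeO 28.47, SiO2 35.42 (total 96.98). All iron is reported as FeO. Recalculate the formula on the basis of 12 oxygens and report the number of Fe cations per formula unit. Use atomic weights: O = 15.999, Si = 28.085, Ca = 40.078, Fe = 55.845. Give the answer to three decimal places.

33.09 wt% CaO ÷ 56.077 g/mol = 0.59008 mol, giving 0.59008 Ca and 0.59008 O.
28.47 wt% FeO ÷ 71.844 g/mol = 0.39628 mol, giving 0.39628 Fe and 0.39628 O.
35.42 wt% SiO2 ÷ 60.083 g/mol = 0.58952 mol, giving 0.58952 Si and 1.17904 O.
Oxygen sums to 2.16540; scaling by 12/2.16540 = 5.54170 puts the formula on 12 O.
Fe: 0.39628 × 5.54170 = 2.196 atoms per formula unit.

2.196 Fe apfu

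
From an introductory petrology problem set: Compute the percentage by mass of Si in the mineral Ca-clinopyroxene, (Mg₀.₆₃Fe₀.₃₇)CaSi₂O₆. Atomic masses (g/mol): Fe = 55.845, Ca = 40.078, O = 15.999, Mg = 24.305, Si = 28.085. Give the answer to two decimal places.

Molar mass of (Mg₀.₆₃Fe₀.₃₇)CaSi₂O₆: 0.63·24.305 + 0.37·55.845 + 1·40.078 + 2·28.085 + 6·15.999 = 228.217 g/mol.
Mass of Si per formula unit: 2 × 28.085 = 56.170 g.
Weight fraction Si = 56.170 / 228.217 = 0.2461.

24.61 weight percent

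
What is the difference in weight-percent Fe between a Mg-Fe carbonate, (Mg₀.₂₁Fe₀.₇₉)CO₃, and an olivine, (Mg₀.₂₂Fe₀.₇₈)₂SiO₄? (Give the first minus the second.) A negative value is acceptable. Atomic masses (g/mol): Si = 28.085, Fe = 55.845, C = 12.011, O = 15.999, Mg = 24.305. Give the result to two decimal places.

-5.49 percentage points

M((Mg₀.₂₁Fe₀.₇₉)CO₃) = 109.230 g/mol, so wt% Fe = 44.118/109.230 × 100 = 40.39%.
M((Mg₀.₂₂Fe₀.₇₈)₂SiO₄) = 189.893 g/mol, so wt% Fe = 87.118/189.893 × 100 = 45.88%.
40.39 − 45.88 = -5.49 pp.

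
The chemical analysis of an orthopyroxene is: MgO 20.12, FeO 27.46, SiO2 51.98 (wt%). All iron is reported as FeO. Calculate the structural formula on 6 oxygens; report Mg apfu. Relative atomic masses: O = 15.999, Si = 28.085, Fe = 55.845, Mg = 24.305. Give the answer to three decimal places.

20.12 wt% MgO ÷ 40.304 g/mol = 0.49921 mol, giving 0.49921 Mg and 0.49921 O.
27.46 wt% FeO ÷ 71.844 g/mol = 0.38222 mol, giving 0.38222 Fe and 0.38222 O.
51.98 wt% SiO2 ÷ 60.083 g/mol = 0.86514 mol, giving 0.86514 Si and 1.73028 O.
Oxygen sums to 2.61171; scaling by 6/2.61171 = 2.29735 puts the formula on 6 O.
Mg: 0.49921 × 2.29735 = 1.147 atoms per formula unit.

1.147 Mg apfu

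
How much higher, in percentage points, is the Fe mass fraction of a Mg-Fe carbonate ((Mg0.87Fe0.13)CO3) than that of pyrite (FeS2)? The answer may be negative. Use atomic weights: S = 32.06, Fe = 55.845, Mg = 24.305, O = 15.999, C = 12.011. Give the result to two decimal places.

-38.34 percentage points

Fe in (Mg0.87Fe0.13)CO3: molar mass 88.413 g/mol; 0.13×55.845 = 7.260 g → 8.21 wt%.
Fe in FeS2: molar mass 119.965 g/mol; 1×55.845 = 55.845 g → 46.55 wt%.
Difference = 8.21 − 46.55 = -38.34 percentage points.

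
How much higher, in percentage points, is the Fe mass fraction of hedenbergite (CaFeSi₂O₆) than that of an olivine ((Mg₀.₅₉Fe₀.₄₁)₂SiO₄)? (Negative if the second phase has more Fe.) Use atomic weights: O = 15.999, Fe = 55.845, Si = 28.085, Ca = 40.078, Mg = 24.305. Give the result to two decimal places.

Fe in CaFeSi₂O₆: molar mass 248.087 g/mol; 1×55.845 = 55.845 g → 22.51 wt%.
Fe in (Mg₀.₅₉Fe₀.₄₁)₂SiO₄: molar mass 166.554 g/mol; 0.82×55.845 = 45.793 g → 27.49 wt%.
Difference = 22.51 − 27.49 = -4.98 percentage points.

-4.98 percentage points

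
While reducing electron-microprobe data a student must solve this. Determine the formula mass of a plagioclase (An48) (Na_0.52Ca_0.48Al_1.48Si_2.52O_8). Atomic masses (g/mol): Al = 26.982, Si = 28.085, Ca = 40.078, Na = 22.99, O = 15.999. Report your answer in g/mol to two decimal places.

The formula mass is the sum 0.52(22.99) + 0.48(40.078) + 1.48(26.982) + 2.52(28.085) + 8(15.999).

269.89 g/mol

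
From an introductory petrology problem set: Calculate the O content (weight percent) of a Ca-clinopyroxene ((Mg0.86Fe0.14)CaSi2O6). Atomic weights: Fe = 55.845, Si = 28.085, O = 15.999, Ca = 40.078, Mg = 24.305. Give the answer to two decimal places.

43.44 weight percent

Molar mass of (Mg0.86Fe0.14)CaSi2O6: 0.86×24.305 + 0.14×55.845 + 1×40.078 + 2×28.085 + 6×15.999 = 220.963 g/mol.
Mass of O per formula unit: 6 × 15.999 = 95.994 g.
Weight fraction O = 95.994 / 220.963 = 0.4344.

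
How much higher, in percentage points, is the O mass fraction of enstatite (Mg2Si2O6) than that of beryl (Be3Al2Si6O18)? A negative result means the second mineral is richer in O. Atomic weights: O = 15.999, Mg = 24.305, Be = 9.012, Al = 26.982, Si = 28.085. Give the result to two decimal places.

-5.77 percentage points

First mineral: 95.994 g O in 200.774 g formula = 47.81 wt% O.
Second mineral: 287.982 g O in 537.492 g formula = 53.58 wt% O.
47.81% − 53.58% gives a difference of -5.77 percentage points.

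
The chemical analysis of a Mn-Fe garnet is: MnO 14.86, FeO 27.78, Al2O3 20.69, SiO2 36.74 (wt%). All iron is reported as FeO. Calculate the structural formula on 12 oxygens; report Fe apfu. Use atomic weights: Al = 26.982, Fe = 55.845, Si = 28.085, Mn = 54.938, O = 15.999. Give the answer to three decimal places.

1.911 Fe apfu

MnO (M=70.937): mol = 0.20948; Mn = 0.20948, O = 0.20948.
FeO (M=71.844): mol = 0.38667; Fe = 0.38667, O = 0.38667.
Al2O3 (M=101.961): mol = 0.20292; Al = 0.40584, O = 0.60876.
SiO2 (M=60.083): mol = 0.61149; Si = 0.61149, O = 1.22298.
ΣO = 2.42789; factor = 12/ΣO = 4.94256.
Fe apfu = 0.38667 × 4.94256 = 1.911.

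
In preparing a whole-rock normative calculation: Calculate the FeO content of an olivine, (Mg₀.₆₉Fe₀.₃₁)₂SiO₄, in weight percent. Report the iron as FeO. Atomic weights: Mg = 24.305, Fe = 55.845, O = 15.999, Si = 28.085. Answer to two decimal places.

27.80 wt%

Formula mass = 160.246 g/mol.
0.62 Fe → 0.6200 mol FeO per formula unit; M(FeO) = 71.844, so FeO mass = 44.543 g.
44.543/160.246 × 100 = 27.80 wt%.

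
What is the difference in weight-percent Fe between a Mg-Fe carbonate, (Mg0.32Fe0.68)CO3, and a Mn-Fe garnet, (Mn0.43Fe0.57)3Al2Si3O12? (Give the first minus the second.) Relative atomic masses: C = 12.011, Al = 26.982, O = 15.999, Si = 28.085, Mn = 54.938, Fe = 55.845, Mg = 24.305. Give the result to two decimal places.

16.68 percentage points

First mineral: 37.975 g Fe in 105.760 g formula = 35.91 wt% Fe.
Second mineral: 95.495 g Fe in 496.572 g formula = 19.23 wt% Fe.
35.91% − 19.23% gives a difference of 16.68 percentage points.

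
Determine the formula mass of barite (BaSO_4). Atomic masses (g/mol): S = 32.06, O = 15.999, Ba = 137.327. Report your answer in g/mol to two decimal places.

233.38 g/mol

The formula mass is the sum 1(137.327) + 1(32.06) + 4(15.999).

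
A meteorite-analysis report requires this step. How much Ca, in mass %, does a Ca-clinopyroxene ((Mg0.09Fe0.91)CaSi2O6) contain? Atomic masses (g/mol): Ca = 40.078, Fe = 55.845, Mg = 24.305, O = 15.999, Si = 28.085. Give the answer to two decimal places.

Molar mass of (Mg0.09Fe0.91)CaSi2O6: 0.09·24.305 + 0.91·55.845 + 1·40.078 + 2·28.085 + 6·15.999 = 245.248 g/mol.
Mass of Ca per formula unit: 1 × 40.078 = 40.078 g.
Weight fraction Ca = 40.078 / 245.248 = 0.1634.

16.34 mass %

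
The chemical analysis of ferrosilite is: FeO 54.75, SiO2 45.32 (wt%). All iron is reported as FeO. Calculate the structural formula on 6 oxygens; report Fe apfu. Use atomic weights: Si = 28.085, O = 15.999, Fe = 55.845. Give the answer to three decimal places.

FeO (M=71.844): mol = 0.76207; Fe = 0.76207, O = 0.76207.
SiO2 (M=60.083): mol = 0.75429; Si = 0.75429, O = 1.50858.
ΣO = 2.27065; factor = 6/ΣO = 2.64242.
Fe apfu = 0.76207 × 2.64242 = 2.014.

2.014 Fe apfu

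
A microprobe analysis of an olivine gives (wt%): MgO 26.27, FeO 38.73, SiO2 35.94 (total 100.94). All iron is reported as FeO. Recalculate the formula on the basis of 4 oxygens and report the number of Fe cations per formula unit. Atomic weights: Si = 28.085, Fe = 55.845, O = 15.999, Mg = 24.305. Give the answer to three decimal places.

0.903 Fe apfu

MgO (M=40.304): mol = 0.65180; Mg = 0.65180, O = 0.65180.
FeO (M=71.844): mol = 0.53908; Fe = 0.53908, O = 0.53908.
SiO2 (M=60.083): mol = 0.59817; Si = 0.59817, O = 1.19634.
ΣO = 2.38722; factor = 4/ΣO = 1.67559.
Fe apfu = 0.53908 × 1.67559 = 0.903.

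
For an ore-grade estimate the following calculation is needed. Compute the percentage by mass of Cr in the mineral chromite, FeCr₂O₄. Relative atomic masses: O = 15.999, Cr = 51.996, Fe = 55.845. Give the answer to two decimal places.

Formula mass = 1*55.845 + 2*51.996 + 4*15.999 = 223.833 g/mol, of which 103.992 g is Cr.
So Cr makes up 103.992/223.833 = 0.4646 of the mass, i.e. 46.46%.

46.46 mass %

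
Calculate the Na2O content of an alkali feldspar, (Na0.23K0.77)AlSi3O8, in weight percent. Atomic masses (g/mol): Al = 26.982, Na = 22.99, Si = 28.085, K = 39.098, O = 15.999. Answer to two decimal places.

2.60 wt%

M((Na0.23K0.77)AlSi3O8) = 274.622 g/mol; M(Na2O) = 61.979 g/mol.
Moles Na2O per formula unit = 0.23 Na ÷ 2 = 0.1150.
Na2O fraction = (0.1150 × 61.979) / 274.622 = 7.128/274.622 = 0.0260.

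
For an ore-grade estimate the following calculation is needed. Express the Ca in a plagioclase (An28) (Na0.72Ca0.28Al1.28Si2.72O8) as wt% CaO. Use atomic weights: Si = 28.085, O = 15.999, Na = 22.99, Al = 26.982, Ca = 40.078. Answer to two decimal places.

M(Na0.72Ca0.28Al1.28Si2.72O8) = 266.695 g/mol; M(CaO) = 56.077 g/mol.
Moles CaO per formula unit = 0.28 Ca ÷ 1 = 0.2800.
CaO fraction = (0.2800 × 56.077) / 266.695 = 15.702/266.695 = 0.0589.

5.89 wt%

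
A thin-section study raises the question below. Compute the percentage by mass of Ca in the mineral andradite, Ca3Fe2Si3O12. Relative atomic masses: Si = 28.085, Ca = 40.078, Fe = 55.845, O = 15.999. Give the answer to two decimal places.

23.66 wt%

Molar mass of Ca3Fe2Si3O12: 3*40.078 + 2*55.845 + 3*28.085 + 12*15.999 = 508.167 g/mol.
Mass of Ca per formula unit: 3 × 40.078 = 120.234 g.
Weight fraction Ca = 120.234 / 508.167 = 0.2366.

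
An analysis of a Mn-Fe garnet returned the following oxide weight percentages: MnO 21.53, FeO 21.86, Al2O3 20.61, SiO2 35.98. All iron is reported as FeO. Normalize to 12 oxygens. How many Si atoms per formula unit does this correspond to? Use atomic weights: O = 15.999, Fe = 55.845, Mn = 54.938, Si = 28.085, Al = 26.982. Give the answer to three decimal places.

21.53 wt% MnO ÷ 70.937 g/mol = 0.30351 mol, giving 0.30351 Mn and 0.30351 O.
21.86 wt% FeO ÷ 71.844 g/mol = 0.30427 mol, giving 0.30427 Fe and 0.30427 O.
20.61 wt% Al2O3 ÷ 101.961 g/mol = 0.20214 mol, giving 0.40428 Al and 0.60642 O.
35.98 wt% SiO2 ÷ 60.083 g/mol = 0.59884 mol, giving 0.59884 Si and 1.19768 O.
Oxygen sums to 2.41188; scaling by 12/2.41188 = 4.97537 puts the formula on 12 O.
Si: 0.59884 × 4.97537 = 2.979 atoms per formula unit.

2.979 Si apfu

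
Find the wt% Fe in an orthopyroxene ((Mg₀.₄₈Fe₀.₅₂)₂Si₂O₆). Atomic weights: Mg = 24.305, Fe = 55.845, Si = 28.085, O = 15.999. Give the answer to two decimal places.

M((Mg₀.₄₈Fe₀.₅₂)₂Si₂O₆) = 233.576 g/mol.
Fe contributes 1.04 × 55.845 = 58.079 g per mole.
58.079/233.576 = 0.2487 → 24.87%.

24.87 wt%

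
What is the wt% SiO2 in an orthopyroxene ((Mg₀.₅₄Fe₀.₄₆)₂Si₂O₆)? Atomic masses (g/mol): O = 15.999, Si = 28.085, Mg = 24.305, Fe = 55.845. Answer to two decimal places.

Formula mass = 229.791 g/mol.
2 Si → 2.0000 mol SiO2 per formula unit; M(SiO2) = 60.083, so SiO2 mass = 120.166 g.
120.166/229.791 × 100 = 52.29 wt%.

52.29 wt%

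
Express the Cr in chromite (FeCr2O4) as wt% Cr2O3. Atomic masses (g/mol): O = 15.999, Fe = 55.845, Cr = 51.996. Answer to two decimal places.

67.90 wt%

Formula mass = 223.833 g/mol.
2 Cr → 1.0000 mol Cr2O3 per formula unit; M(Cr2O3) = 151.989, so Cr2O3 mass = 151.989 g.
151.989/223.833 × 100 = 67.90 wt%.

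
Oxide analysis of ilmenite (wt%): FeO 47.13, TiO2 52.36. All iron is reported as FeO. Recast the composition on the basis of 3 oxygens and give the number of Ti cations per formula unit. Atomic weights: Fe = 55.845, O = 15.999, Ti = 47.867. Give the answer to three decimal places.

1.000 Ti apfu

FeO (M=71.844): mol = 0.65600; Fe = 0.65600, O = 0.65600.
TiO2 (M=79.865): mol = 0.65561; Ti = 0.65561, O = 1.31122.
ΣO = 1.96722; factor = 3/ΣO = 1.52499.
Ti apfu = 0.65561 × 1.52499 = 1.000.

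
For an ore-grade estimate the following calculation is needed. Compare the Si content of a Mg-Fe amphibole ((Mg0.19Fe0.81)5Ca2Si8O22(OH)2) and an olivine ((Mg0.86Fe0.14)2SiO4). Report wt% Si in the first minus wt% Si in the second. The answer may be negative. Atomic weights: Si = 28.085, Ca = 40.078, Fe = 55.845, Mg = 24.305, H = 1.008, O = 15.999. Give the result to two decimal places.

5.12 percentage points

Si in (Mg0.19Fe0.81)5Ca2Si8O22(OH)2: molar mass 940.090 g/mol; 8×28.085 = 224.680 g → 23.90 wt%.
Si in (Mg0.86Fe0.14)2SiO4: molar mass 149.522 g/mol; 1×28.085 = 28.085 g → 18.78 wt%.
Difference = 23.90 − 18.78 = 5.12 percentage points.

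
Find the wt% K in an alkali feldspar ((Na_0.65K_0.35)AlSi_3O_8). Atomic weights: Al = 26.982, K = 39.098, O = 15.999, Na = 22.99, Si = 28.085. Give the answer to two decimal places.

5.11 weight percent

Formula mass = 0.65·22.99 + 0.35·39.098 + 1·26.982 + 3·28.085 + 8·15.999 = 267.857 g/mol, of which 13.684 g is K.
So K makes up 13.684/267.857 = 0.0511 of the mass, i.e. 5.11%.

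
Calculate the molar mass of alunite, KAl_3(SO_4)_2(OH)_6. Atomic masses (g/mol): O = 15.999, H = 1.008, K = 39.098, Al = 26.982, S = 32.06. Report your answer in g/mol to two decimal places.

414.20 g/mol

K: 1 × 39.098 = 39.0980
Al: 3 × 26.982 = 80.9460
S: 2 × 32.06 = 64.1200
O: 14 × 15.999 = 223.9860
H: 6 × 1.008 = 6.0480
Summing the contributions gives the formula mass.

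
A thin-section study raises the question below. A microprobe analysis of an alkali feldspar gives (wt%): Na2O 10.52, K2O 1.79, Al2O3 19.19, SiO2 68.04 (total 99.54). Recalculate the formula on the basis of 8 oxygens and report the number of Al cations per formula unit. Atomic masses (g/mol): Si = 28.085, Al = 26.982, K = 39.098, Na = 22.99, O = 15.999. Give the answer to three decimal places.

0.998 Al apfu

Na2O (M=61.979): mol = 0.16973; Na = 0.33946, O = 0.16973.
K2O (M=94.195): mol = 0.01900; K = 0.03800, O = 0.01900.
Al2O3 (M=101.961): mol = 0.18821; Al = 0.37642, O = 0.56463.
SiO2 (M=60.083): mol = 1.13243; Si = 1.13243, O = 2.26486.
ΣO = 3.01822; factor = 8/ΣO = 2.65057.
Al apfu = 0.37642 × 2.65057 = 0.998.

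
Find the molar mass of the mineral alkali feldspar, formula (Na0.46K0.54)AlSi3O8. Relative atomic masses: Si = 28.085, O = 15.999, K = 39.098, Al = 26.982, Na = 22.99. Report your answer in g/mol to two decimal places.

270.92 g/mol

The formula mass is the sum 0.46·22.99 + 0.54·39.098 + 1·26.982 + 3·28.085 + 8·15.999.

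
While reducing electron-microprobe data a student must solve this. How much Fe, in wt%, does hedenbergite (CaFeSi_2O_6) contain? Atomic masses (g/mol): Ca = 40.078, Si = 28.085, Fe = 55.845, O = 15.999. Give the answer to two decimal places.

Formula mass = 1·40.078 + 1·55.845 + 2·28.085 + 6·15.999 = 248.087 g/mol, of which 55.845 g is Fe.
So Fe makes up 55.845/248.087 = 0.2251 of the mass, i.e. 22.51%.

22.51 wt%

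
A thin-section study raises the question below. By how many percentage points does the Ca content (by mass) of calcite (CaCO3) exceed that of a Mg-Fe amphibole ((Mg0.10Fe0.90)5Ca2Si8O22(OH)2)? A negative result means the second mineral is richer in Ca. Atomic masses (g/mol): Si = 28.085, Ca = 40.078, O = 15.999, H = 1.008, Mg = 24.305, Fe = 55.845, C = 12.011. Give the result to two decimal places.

First mineral: 40.078 g Ca in 100.086 g formula = 40.04 wt% Ca.
Second mineral: 80.156 g Ca in 954.283 g formula = 8.40 wt% Ca.
40.04% − 8.40% gives a difference of 31.64 percentage points.

31.64 percentage points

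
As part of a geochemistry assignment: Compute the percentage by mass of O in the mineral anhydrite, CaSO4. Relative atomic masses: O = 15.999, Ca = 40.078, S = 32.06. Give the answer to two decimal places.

M(CaSO4) = 136.134 g/mol.
O contributes 4 × 15.999 = 63.996 g per mole.
63.996/136.134 = 0.4701 → 47.01%.

47.01 mass %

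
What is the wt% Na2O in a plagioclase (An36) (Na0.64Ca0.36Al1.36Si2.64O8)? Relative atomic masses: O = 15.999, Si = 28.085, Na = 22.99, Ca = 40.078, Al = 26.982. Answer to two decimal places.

7.40 wt%

M(Na0.64Ca0.36Al1.36Si2.64O8) = 267.974 g/mol; M(Na2O) = 61.979 g/mol.
Moles Na2O per formula unit = 0.64 Na ÷ 2 = 0.3200.
Na2O fraction = (0.3200 × 61.979) / 267.974 = 19.833/267.974 = 0.0740.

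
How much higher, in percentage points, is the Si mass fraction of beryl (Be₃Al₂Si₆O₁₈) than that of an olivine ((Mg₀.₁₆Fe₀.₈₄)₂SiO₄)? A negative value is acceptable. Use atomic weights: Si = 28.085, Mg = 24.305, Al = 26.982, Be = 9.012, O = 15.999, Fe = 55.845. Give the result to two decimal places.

First mineral: 168.510 g Si in 537.492 g formula = 31.35 wt% Si.
Second mineral: 28.085 g Si in 193.678 g formula = 14.50 wt% Si.
31.35% − 14.50% gives a difference of 16.85 percentage points.

16.85 percentage points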